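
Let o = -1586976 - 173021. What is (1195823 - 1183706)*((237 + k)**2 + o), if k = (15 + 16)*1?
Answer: -20455592241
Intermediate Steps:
k = 31 (k = 31*1 = 31)
o = -1759997
(1195823 - 1183706)*((237 + k)**2 + o) = (1195823 - 1183706)*((237 + 31)**2 - 1759997) = 12117*(268**2 - 1759997) = 12117*(71824 - 1759997) = 12117*(-1688173) = -20455592241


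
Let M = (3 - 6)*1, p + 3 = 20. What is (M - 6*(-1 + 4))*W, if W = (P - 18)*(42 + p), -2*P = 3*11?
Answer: 85491/2 ≈ 42746.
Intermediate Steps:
p = 17 (p = -3 + 20 = 17)
P = -33/2 (P = -3*11/2 = -½*33 = -33/2 ≈ -16.500)
M = -3 (M = -3*1 = -3)
W = -4071/2 (W = (-33/2 - 18)*(42 + 17) = -69/2*59 = -4071/2 ≈ -2035.5)
(M - 6*(-1 + 4))*W = (-3 - 6*(-1 + 4))*(-4071/2) = (-3 - 6*3)*(-4071/2) = (-3 - 18)*(-4071/2) = -21*(-4071/2) = 85491/2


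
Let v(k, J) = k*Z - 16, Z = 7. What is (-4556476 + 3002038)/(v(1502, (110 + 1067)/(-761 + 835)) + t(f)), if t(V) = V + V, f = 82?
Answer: -259073/1777 ≈ -145.79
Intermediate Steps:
v(k, J) = -16 + 7*k (v(k, J) = k*7 - 16 = 7*k - 16 = -16 + 7*k)
t(V) = 2*V
(-4556476 + 3002038)/(v(1502, (110 + 1067)/(-761 + 835)) + t(f)) = (-4556476 + 3002038)/((-16 + 7*1502) + 2*82) = -1554438/((-16 + 10514) + 164) = -1554438/(10498 + 164) = -1554438/10662 = -1554438*1/10662 = -259073/1777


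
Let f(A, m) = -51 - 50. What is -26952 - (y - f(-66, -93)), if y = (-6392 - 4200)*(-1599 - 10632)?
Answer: -129577805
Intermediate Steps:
f(A, m) = -101
y = 129550752 (y = -10592*(-12231) = 129550752)
-26952 - (y - f(-66, -93)) = -26952 - (129550752 - 1*(-101)) = -26952 - (129550752 + 101) = -26952 - 1*129550853 = -26952 - 129550853 = -129577805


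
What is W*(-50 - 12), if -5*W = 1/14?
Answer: 31/35 ≈ 0.88571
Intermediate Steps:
W = -1/70 (W = -⅕/14 = -⅕*1/14 = -1/70 ≈ -0.014286)
W*(-50 - 12) = -(-50 - 12)/70 = -1/70*(-62) = 31/35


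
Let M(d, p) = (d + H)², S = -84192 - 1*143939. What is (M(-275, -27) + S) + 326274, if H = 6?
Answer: 170504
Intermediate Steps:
S = -228131 (S = -84192 - 143939 = -228131)
M(d, p) = (6 + d)² (M(d, p) = (d + 6)² = (6 + d)²)
(M(-275, -27) + S) + 326274 = ((6 - 275)² - 228131) + 326274 = ((-269)² - 228131) + 326274 = (72361 - 228131) + 326274 = -155770 + 326274 = 170504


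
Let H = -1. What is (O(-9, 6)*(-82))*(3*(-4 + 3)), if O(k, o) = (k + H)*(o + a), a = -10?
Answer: 9840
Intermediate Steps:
O(k, o) = (-1 + k)*(-10 + o) (O(k, o) = (k - 1)*(o - 10) = (-1 + k)*(-10 + o))
(O(-9, 6)*(-82))*(3*(-4 + 3)) = ((10 - 1*6 - 10*(-9) - 9*6)*(-82))*(3*(-4 + 3)) = ((10 - 6 + 90 - 54)*(-82))*(3*(-1)) = (40*(-82))*(-3) = -3280*(-3) = 9840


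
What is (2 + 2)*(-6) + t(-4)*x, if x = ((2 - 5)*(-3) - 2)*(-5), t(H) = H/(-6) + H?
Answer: 278/3 ≈ 92.667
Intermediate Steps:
t(H) = 5*H/6 (t(H) = H*(-⅙) + H = -H/6 + H = 5*H/6)
x = -35 (x = (-3*(-3) - 2)*(-5) = (9 - 2)*(-5) = 7*(-5) = -35)
(2 + 2)*(-6) + t(-4)*x = (2 + 2)*(-6) + ((⅚)*(-4))*(-35) = 4*(-6) - 10/3*(-35) = -24 + 350/3 = 278/3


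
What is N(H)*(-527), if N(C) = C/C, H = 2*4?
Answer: -527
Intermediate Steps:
H = 8
N(C) = 1
N(H)*(-527) = 1*(-527) = -527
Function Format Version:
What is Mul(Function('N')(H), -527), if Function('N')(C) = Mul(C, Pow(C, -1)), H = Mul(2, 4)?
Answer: -527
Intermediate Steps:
H = 8
Function('N')(C) = 1
Mul(Function('N')(H), -527) = Mul(1, -527) = -527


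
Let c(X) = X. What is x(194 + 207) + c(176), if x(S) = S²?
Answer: 160977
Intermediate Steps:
x(194 + 207) + c(176) = (194 + 207)² + 176 = 401² + 176 = 160801 + 176 = 160977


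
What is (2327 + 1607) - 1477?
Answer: 2457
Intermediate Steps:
(2327 + 1607) - 1477 = 3934 - 1477 = 2457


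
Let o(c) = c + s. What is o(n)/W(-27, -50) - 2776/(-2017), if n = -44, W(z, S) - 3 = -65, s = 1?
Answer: 258843/125054 ≈ 2.0699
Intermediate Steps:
W(z, S) = -62 (W(z, S) = 3 - 65 = -62)
o(c) = 1 + c (o(c) = c + 1 = 1 + c)
o(n)/W(-27, -50) - 2776/(-2017) = (1 - 44)/(-62) - 2776/(-2017) = -43*(-1/62) - 2776*(-1/2017) = 43/62 + 2776/2017 = 258843/125054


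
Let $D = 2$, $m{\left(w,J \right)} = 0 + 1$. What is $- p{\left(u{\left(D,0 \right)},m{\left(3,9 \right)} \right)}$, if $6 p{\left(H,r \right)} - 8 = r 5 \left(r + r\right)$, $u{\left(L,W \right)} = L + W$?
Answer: $-3$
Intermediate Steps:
$m{\left(w,J \right)} = 1$
$p{\left(H,r \right)} = \frac{4}{3} + \frac{5 r^{2}}{3}$ ($p{\left(H,r \right)} = \frac{4}{3} + \frac{r 5 \left(r + r\right)}{6} = \frac{4}{3} + \frac{5 r 2 r}{6} = \frac{4}{3} + \frac{10 r^{2}}{6} = \frac{4}{3} + \frac{5 r^{2}}{3}$)
$- p{\left(u{\left(D,0 \right)},m{\left(3,9 \right)} \right)} = - (\frac{4}{3} + \frac{5 \cdot 1^{2}}{3}) = - (\frac{4}{3} + \frac{5}{3} \cdot 1) = - (\frac{4}{3} + \frac{5}{3}) = \left(-1\right) 3 = -3$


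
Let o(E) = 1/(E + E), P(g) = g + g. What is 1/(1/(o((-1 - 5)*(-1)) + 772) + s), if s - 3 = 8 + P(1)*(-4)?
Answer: 9265/27807 ≈ 0.33319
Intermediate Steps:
P(g) = 2*g
o(E) = 1/(2*E)
s = 3 (s = 3 + (8 + (2*1)*(-4)) = 3 + (8 + 2*(-4)) = 3 + (8 - 8) = 3 + 0 = 3)
1/(1/(o((-1 - 5)*(-1)) + 772) + s) = 1/(1/(1/(2*(((-1 - 5)*(-1)))) + 772) + 3) = 1/(1/(1/(2*((-6*(-1)))) + 772) + 3) = 1/(1/((½)/6 + 772) + 3) = 1/(1/((½)*(⅙) + 772) + 3) = 1/(1/(1/12 + 772) + 3) = 1/(1/(9265/12) + 3) = 1/(12/9265 + 3) = 1/(27807/9265) = 9265/27807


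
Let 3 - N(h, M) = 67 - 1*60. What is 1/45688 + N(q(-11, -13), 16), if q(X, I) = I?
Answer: -182751/45688 ≈ -4.0000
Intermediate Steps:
N(h, M) = -4 (N(h, M) = 3 - (67 - 1*60) = 3 - (67 - 60) = 3 - 1*7 = 3 - 7 = -4)
1/45688 + N(q(-11, -13), 16) = 1/45688 - 4 = -182751/45688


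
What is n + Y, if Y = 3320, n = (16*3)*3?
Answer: 3464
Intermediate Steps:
n = 144 (n = 48*3 = 144)
n + Y = 144 + 3320 = 3464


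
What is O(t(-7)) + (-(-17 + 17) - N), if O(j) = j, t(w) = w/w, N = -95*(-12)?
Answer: -1139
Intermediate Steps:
N = 1140
t(w) = 1
O(t(-7)) + (-(-17 + 17) - N) = 1 + (-(-17 + 17) - 1*1140) = 1 + (-1*0 - 1140) = 1 + (0 - 1140) = 1 - 1140 = -1139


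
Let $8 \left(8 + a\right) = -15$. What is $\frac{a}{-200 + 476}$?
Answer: $- \frac{79}{2208} \approx -0.035779$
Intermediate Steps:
$a = - \frac{79}{8}$ ($a = -8 + \frac{1}{8} \left(-15\right) = -8 - \frac{15}{8} = - \frac{79}{8} \approx -9.875$)
$\frac{a}{-200 + 476} = - \frac{79}{8 \left(-200 + 476\right)} = - \frac{79}{8 \cdot 276} = \left(- \frac{79}{8}\right) \frac{1}{276} = - \frac{79}{2208}$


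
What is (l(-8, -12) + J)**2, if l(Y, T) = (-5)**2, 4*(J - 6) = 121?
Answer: 60025/16 ≈ 3751.6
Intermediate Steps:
J = 145/4 (J = 6 + (1/4)*121 = 6 + 121/4 = 145/4 ≈ 36.250)
l(Y, T) = 25
(l(-8, -12) + J)**2 = (25 + 145/4)**2 = (245/4)**2 = 60025/16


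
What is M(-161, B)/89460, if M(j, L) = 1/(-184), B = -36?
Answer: -1/16460640 ≈ -6.0751e-8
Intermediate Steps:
M(j, L) = -1/184
M(-161, B)/89460 = -1/184/89460 = -1/184*1/89460 = -1/16460640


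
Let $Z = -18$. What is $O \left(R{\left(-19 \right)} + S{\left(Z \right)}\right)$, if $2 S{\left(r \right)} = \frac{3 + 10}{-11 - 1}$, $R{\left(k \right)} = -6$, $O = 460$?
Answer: $- \frac{18055}{6} \approx -3009.2$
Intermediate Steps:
$S{\left(r \right)} = - \frac{13}{24}$ ($S{\left(r \right)} = \frac{\left(3 + 10\right) \frac{1}{-11 - 1}}{2} = \frac{13 \frac{1}{-12}}{2} = \frac{13 \left(- \frac{1}{12}\right)}{2} = \frac{1}{2} \left(- \frac{13}{12}\right) = - \frac{13}{24}$)
$O \left(R{\left(-19 \right)} + S{\left(Z \right)}\right) = 460 \left(-6 - \frac{13}{24}\right) = 460 \left(- \frac{157}{24}\right) = - \frac{18055}{6}$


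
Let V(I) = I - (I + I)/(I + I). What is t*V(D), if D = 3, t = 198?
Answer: 396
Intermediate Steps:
V(I) = -1 + I (V(I) = I - 2*I/(2*I) = I - 2*I*1/(2*I) = I - 1*1 = I - 1 = -1 + I)
t*V(D) = 198*(-1 + 3) = 198*2 = 396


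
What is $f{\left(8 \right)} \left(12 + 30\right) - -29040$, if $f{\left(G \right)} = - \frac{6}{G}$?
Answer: $\frac{58017}{2} \approx 29009.0$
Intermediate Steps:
$f{\left(8 \right)} \left(12 + 30\right) - -29040 = - \frac{6}{8} \left(12 + 30\right) - -29040 = \left(-6\right) \frac{1}{8} \cdot 42 + 29040 = \left(- \frac{3}{4}\right) 42 + 29040 = - \frac{63}{2} + 29040 = \frac{58017}{2}$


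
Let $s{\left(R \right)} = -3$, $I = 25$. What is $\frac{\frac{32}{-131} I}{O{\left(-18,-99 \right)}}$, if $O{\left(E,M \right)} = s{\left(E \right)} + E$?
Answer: $\frac{800}{2751} \approx 0.2908$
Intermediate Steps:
$O{\left(E,M \right)} = -3 + E$
$\frac{\frac{32}{-131} I}{O{\left(-18,-99 \right)}} = \frac{\frac{32}{-131} \cdot 25}{-3 - 18} = \frac{32 \left(- \frac{1}{131}\right) 25}{-21} = \left(- \frac{32}{131}\right) 25 \left(- \frac{1}{21}\right) = \left(- \frac{800}{131}\right) \left(- \frac{1}{21}\right) = \frac{800}{2751}$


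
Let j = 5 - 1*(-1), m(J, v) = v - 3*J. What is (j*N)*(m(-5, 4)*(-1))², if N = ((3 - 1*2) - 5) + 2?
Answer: -4332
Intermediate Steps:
j = 6 (j = 5 + 1 = 6)
N = -2 (N = ((3 - 2) - 5) + 2 = (1 - 5) + 2 = -4 + 2 = -2)
(j*N)*(m(-5, 4)*(-1))² = (6*(-2))*((4 - 3*(-5))*(-1))² = -12*(4 + 15)² = -12*(19*(-1))² = -12*(-19)² = -12*361 = -4332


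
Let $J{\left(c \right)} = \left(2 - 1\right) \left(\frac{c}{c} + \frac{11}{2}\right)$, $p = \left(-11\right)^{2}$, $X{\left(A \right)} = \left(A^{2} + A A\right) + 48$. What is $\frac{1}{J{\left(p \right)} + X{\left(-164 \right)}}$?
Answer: $\frac{2}{107693} \approx 1.8571 \cdot 10^{-5}$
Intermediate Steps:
$X{\left(A \right)} = 48 + 2 A^{2}$ ($X{\left(A \right)} = \left(A^{2} + A^{2}\right) + 48 = 2 A^{2} + 48 = 48 + 2 A^{2}$)
$p = 121$
$J{\left(c \right)} = \frac{13}{2}$ ($J{\left(c \right)} = \left(2 - 1\right) \left(1 + 11 \cdot \frac{1}{2}\right) = 1 \left(1 + \frac{11}{2}\right) = 1 \cdot \frac{13}{2} = \frac{13}{2}$)
$\frac{1}{J{\left(p \right)} + X{\left(-164 \right)}} = \frac{1}{\frac{13}{2} + \left(48 + 2 \left(-164\right)^{2}\right)} = \frac{1}{\frac{13}{2} + \left(48 + 2 \cdot 26896\right)} = \frac{1}{\frac{13}{2} + \left(48 + 53792\right)} = \frac{1}{\frac{13}{2} + 53840} = \frac{1}{\frac{107693}{2}} = \frac{2}{107693}$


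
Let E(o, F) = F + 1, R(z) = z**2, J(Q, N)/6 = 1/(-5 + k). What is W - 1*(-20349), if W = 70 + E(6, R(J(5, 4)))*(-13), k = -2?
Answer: 999426/49 ≈ 20396.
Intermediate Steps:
J(Q, N) = -6/7 (J(Q, N) = 6/(-5 - 2) = 6/(-7) = 6*(-1/7) = -6/7)
E(o, F) = 1 + F
W = 2325/49 (W = 70 + (1 + (-6/7)**2)*(-13) = 70 + (1 + 36/49)*(-13) = 70 + (85/49)*(-13) = 70 - 1105/49 = 2325/49 ≈ 47.449)
W - 1*(-20349) = 2325/49 - 1*(-20349) = 2325/49 + 20349 = 999426/49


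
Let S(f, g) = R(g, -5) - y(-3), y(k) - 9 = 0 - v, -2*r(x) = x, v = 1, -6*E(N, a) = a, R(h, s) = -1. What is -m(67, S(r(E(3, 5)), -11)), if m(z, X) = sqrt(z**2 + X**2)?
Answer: -sqrt(4570) ≈ -67.602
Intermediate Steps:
E(N, a) = -a/6
r(x) = -x/2
y(k) = 8 (y(k) = 9 + (0 - 1*1) = 9 + (0 - 1) = 9 - 1 = 8)
S(f, g) = -9 (S(f, g) = -1 - 1*8 = -1 - 8 = -9)
m(z, X) = sqrt(X**2 + z**2)
-m(67, S(r(E(3, 5)), -11)) = -sqrt((-9)**2 + 67**2) = -sqrt(81 + 4489) = -sqrt(4570)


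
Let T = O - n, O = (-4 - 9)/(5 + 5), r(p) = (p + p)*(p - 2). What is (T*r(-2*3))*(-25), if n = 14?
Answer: 36720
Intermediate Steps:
r(p) = 2*p*(-2 + p) (r(p) = (2*p)*(-2 + p) = 2*p*(-2 + p))
O = -13/10 ≈ -1.3000
T = -153/10 (T = -13/10 - 1*14 = -13/10 - 14 = -153/10 ≈ -15.300)
(T*r(-2*3))*(-25) = -153*(-2*3)*(-2 - 2*3)/5*(-25) = -153*(-6)*(-2 - 6)/5*(-25) = -153*(-6)*(-8)/5*(-25) = -153/10*96*(-25) = -7344/5*(-25) = 36720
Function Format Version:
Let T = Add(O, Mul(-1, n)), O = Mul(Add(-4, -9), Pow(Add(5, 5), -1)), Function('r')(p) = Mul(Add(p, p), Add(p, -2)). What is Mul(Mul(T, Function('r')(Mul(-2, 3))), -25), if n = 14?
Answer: 36720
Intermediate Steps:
Function('r')(p) = Mul(2, p, Add(-2, p)) (Function('r')(p) = Mul(Mul(2, p), Add(-2, p)) = Mul(2, p, Add(-2, p)))
O = Rational(-13, 10) (O = Mul(-13, Pow(10, -1)) = Mul(-13, Rational(1, 10)) = Rational(-13, 10) ≈ -1.3000)
T = Rational(-153, 10) (T = Add(Rational(-13, 10), Mul(-1, 14)) = Add(Rational(-13, 10), -14) = Rational(-153, 10) ≈ -15.300)
Mul(Mul(T, Function('r')(Mul(-2, 3))), -25) = Mul(Mul(Rational(-153, 10), Mul(2, Mul(-2, 3), Add(-2, Mul(-2, 3)))), -25) = Mul(Mul(Rational(-153, 10), Mul(2, -6, Add(-2, -6))), -25) = Mul(Mul(Rational(-153, 10), Mul(2, -6, -8)), -25) = Mul(Mul(Rational(-153, 10), 96), -25) = Mul(Rational(-7344, 5), -25) = 36720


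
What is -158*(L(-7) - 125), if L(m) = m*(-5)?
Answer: 14220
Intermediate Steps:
L(m) = -5*m
-158*(L(-7) - 125) = -158*(-5*(-7) - 125) = -158*(35 - 125) = -158*(-90) = 14220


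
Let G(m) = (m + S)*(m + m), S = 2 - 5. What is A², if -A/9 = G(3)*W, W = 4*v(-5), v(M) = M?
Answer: 0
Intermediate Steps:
S = -3
G(m) = 2*m*(-3 + m) (G(m) = (m - 3)*(m + m) = (-3 + m)*(2*m) = 2*m*(-3 + m))
W = -20 (W = 4*(-5) = -20)
A = 0 (A = -9*2*3*(-3 + 3)*(-20) = -9*2*3*0*(-20) = -0*(-20) = -9*0 = 0)
A² = 0² = 0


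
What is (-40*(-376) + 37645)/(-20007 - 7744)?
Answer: -52685/27751 ≈ -1.8985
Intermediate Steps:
(-40*(-376) + 37645)/(-20007 - 7744) = (15040 + 37645)/(-27751) = 52685*(-1/27751) = -52685/27751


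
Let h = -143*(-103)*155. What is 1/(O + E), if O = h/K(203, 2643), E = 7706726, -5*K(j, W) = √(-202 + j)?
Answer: -1/3708249 ≈ -2.6967e-7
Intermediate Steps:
K(j, W) = -√(-202 + j)/5
h = 2282995 (h = 14729*155 = 2282995)
O = -11414975 (O = 2282995/((-√(-202 + 203)/5)) = 2282995/((-√1/5)) = 2282995/((-⅕*1)) = 2282995/(-⅕) = 2282995*(-5) = -11414975)
1/(O + E) = 1/(-11414975 + 7706726) = 1/(-3708249) = -1/3708249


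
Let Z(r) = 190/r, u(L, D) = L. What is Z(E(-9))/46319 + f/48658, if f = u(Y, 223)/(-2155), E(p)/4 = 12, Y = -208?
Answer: 5096366749/58283006865720 ≈ 8.7442e-5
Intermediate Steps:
E(p) = 48 (E(p) = 4*12 = 48)
f = 208/2155 (f = -208/(-2155) = -208*(-1/2155) = 208/2155 ≈ 0.096520)
Z(E(-9))/46319 + f/48658 = (190/48)/46319 + (208/2155)/48658 = (190*(1/48))*(1/46319) + (208/2155)*(1/48658) = (95/24)*(1/46319) + 104/52428995 = 95/1111656 + 104/52428995 = 5096366749/58283006865720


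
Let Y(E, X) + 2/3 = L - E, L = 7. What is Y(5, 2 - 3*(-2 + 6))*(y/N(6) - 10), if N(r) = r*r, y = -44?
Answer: -404/27 ≈ -14.963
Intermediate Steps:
N(r) = r²
Y(E, X) = 19/3 - E (Y(E, X) = -⅔ + (7 - E) = 19/3 - E)
Y(5, 2 - 3*(-2 + 6))*(y/N(6) - 10) = (19/3 - 1*5)*(-44/(6²) - 10) = (19/3 - 5)*(-44/36 - 10) = 4*(-44*1/36 - 10)/3 = 4*(-11/9 - 10)/3 = (4/3)*(-101/9) = -404/27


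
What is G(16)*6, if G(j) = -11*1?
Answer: -66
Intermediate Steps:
G(j) = -11
G(16)*6 = -11*6 = -66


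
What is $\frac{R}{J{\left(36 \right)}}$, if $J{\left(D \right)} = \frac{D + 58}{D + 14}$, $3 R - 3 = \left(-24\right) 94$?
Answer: $- \frac{18775}{47} \approx -399.47$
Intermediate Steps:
$R = -751$ ($R = 1 + \frac{\left(-24\right) 94}{3} = 1 + \frac{1}{3} \left(-2256\right) = 1 - 752 = -751$)
$J{\left(D \right)} = \frac{58 + D}{14 + D}$
$\frac{R}{J{\left(36 \right)}} = - \frac{751}{\frac{1}{14 + 36} \left(58 + 36\right)} = - \frac{751}{\frac{1}{50} \cdot 94} = - \frac{751}{\frac{47}{25}} = \left(-751\right) \frac{25}{47} = - \frac{18775}{47}$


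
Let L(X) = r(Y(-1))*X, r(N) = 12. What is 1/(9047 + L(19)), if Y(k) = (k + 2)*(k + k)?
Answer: 1/9275 ≈ 0.00010782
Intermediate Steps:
Y(k) = 2*k*(2 + k) (Y(k) = (2 + k)*(2*k) = 2*k*(2 + k))
L(X) = 12*X
1/(9047 + L(19)) = 1/(9047 + 12*19) = 1/(9047 + 228) = 1/9275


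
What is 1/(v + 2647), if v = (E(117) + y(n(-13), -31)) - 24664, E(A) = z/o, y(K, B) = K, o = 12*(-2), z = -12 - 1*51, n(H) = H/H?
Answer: -8/176107 ≈ -4.5427e-5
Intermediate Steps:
n(H) = 1
z = -63 (z = -12 - 51 = -63)
o = -24
E(A) = 21/8 (E(A) = -63/(-24) = -63*(-1/24) = 21/8)
v = -197283/8 (v = (21/8 + 1) - 24664 = 29/8 - 24664 = -197283/8 ≈ -24660.)
1/(v + 2647) = 1/(-197283/8 + 2647) = 1/(-176107/8) = -8/176107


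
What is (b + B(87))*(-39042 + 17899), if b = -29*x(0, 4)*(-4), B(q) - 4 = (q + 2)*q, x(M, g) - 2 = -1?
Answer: -166247409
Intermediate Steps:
x(M, g) = 1 (x(M, g) = 2 - 1 = 1)
B(q) = 4 + q*(2 + q) (B(q) = 4 + (q + 2)*q = 4 + (2 + q)*q = 4 + q*(2 + q))
b = 116 (b = -29*1*(-4) = -29*(-4) = 116)
(b + B(87))*(-39042 + 17899) = (116 + (4 + 87**2 + 2*87))*(-39042 + 17899) = (116 + (4 + 7569 + 174))*(-21143) = (116 + 7747)*(-21143) = 7863*(-21143) = -166247409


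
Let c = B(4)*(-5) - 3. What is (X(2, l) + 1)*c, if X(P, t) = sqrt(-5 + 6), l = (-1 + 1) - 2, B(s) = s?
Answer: -46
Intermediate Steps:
l = -2 (l = 0 - 2 = -2)
X(P, t) = 1 (X(P, t) = sqrt(1) = 1)
c = -23 (c = 4*(-5) - 3 = -20 - 3 = -23)
(X(2, l) + 1)*c = (1 + 1)*(-23) = 2*(-23) = -46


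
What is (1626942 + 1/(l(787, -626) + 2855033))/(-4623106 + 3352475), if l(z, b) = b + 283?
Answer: -4644415057981/3627257609390 ≈ -1.2804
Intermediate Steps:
l(z, b) = 283 + b
(1626942 + 1/(l(787, -626) + 2855033))/(-4623106 + 3352475) = (1626942 + 1/((283 - 626) + 2855033))/(-4623106 + 3352475) = (1626942 + 1/(-343 + 2855033))/(-1270631) = (1626942 + 1/2854690)*(-1/1270631) = (4644415057981/2854690)*(-1/1270631) = -4644415057981/3627257609390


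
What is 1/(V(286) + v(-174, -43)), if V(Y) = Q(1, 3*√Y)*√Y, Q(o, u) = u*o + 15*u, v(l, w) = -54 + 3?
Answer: 1/13677 ≈ 7.3115e-5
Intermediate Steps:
v(l, w) = -51
Q(o, u) = 15*u + o*u (Q(o, u) = o*u + 15*u = 15*u + o*u)
V(Y) = 48*Y (V(Y) = ((3*√Y)*(15 + 1))*√Y = ((3*√Y)*16)*√Y = (48*√Y)*√Y = 48*Y)
1/(V(286) + v(-174, -43)) = 1/(48*286 - 51) = 1/(13728 - 51) = 1/13677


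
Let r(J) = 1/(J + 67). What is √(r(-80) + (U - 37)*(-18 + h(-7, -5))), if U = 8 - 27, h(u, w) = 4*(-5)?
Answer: √359619/13 ≈ 46.129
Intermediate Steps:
r(J) = 1/(67 + J)
h(u, w) = -20
U = -19
√(r(-80) + (U - 37)*(-18 + h(-7, -5))) = √(1/(67 - 80) + (-19 - 37)*(-18 - 20)) = √(1/(-13) - 56*(-38)) = √(-1/13 + 2128) = √(27663/13) = √359619/13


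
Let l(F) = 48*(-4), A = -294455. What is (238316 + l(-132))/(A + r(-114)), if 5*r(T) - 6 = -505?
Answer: -595310/736387 ≈ -0.80842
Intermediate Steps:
r(T) = -499/5 (r(T) = 6/5 + (1/5)*(-505) = 6/5 - 101 = -499/5)
l(F) = -192
(238316 + l(-132))/(A + r(-114)) = (238316 - 192)/(-294455 - 499/5) = 238124/(-1472774/5) = 238124*(-5/1472774) = -595310/736387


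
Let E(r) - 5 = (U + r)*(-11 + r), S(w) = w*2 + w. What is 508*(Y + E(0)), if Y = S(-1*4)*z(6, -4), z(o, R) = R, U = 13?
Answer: -45720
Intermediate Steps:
S(w) = 3*w (S(w) = 2*w + w = 3*w)
Y = 48 (Y = (3*(-1*4))*(-4) = (3*(-4))*(-4) = -12*(-4) = 48)
E(r) = 5 + (-11 + r)*(13 + r) (E(r) = 5 + (13 + r)*(-11 + r) = 5 + (-11 + r)*(13 + r))
508*(Y + E(0)) = 508*(48 + (-138 + 0² + 2*0)) = 508*(48 + (-138 + 0 + 0)) = 508*(48 - 138) = 508*(-90) = -45720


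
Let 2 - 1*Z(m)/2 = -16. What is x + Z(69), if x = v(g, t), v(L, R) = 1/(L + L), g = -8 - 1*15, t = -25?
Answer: 1655/46 ≈ 35.978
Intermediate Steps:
Z(m) = 36 (Z(m) = 4 - 2*(-16) = 4 + 32 = 36)
g = -23 (g = -8 - 15 = -23)
v(L, R) = 1/(2*L)
x = -1/46 (x = (½)/(-23) = (½)*(-1/23) = -1/46 ≈ -0.021739)
x + Z(69) = -1/46 + 36 = 1655/46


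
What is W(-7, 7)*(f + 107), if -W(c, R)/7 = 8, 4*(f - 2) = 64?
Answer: -7000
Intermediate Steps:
f = 18 (f = 2 + (1/4)*64 = 2 + 16 = 18)
W(c, R) = -56 (W(c, R) = -7*8 = -56)
W(-7, 7)*(f + 107) = -56*(18 + 107) = -56*125 = -7000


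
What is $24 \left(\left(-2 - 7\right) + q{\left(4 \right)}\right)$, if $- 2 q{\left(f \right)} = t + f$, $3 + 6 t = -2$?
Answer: $-254$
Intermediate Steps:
$t = - \frac{5}{6}$ ($t = - \frac{1}{2} + \frac{1}{6} \left(-2\right) = - \frac{1}{2} - \frac{1}{3} = - \frac{5}{6} \approx -0.83333$)
$q{\left(f \right)} = \frac{5}{12} - \frac{f}{2}$ ($q{\left(f \right)} = - \frac{- \frac{5}{6} + f}{2} = \frac{5}{12} - \frac{f}{2}$)
$24 \left(\left(-2 - 7\right) + q{\left(4 \right)}\right) = 24 \left(\left(-2 - 7\right) + \left(\frac{5}{12} - 2\right)\right) = 24 \left(-9 + \left(\frac{5}{12} - 2\right)\right) = 24 \left(-9 - \frac{19}{12}\right) = 24 \left(- \frac{127}{12}\right) = -254$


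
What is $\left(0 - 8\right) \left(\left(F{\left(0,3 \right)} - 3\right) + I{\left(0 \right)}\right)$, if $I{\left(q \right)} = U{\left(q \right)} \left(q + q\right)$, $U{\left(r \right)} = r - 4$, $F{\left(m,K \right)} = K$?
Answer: $0$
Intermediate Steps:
$U{\left(r \right)} = -4 + r$
$I{\left(q \right)} = 2 q \left(-4 + q\right)$ ($I{\left(q \right)} = \left(-4 + q\right) \left(q + q\right) = \left(-4 + q\right) 2 q = 2 q \left(-4 + q\right)$)
$\left(0 - 8\right) \left(\left(F{\left(0,3 \right)} - 3\right) + I{\left(0 \right)}\right) = \left(0 - 8\right) \left(\left(3 - 3\right) + 2 \cdot 0 \left(-4 + 0\right)\right) = - 8 \left(0 + 2 \cdot 0 \left(-4\right)\right) = - 8 \left(0 + 0\right) = \left(-8\right) 0 = 0$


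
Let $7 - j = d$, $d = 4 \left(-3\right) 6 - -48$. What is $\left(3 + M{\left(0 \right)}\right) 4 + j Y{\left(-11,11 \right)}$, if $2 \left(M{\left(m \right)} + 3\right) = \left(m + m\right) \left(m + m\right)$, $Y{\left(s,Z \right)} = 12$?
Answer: $372$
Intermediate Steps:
$d = -24$ ($d = \left(-12\right) 6 + 48 = -72 + 48 = -24$)
$M{\left(m \right)} = -3 + 2 m^{2}$ ($M{\left(m \right)} = -3 + \frac{\left(m + m\right) \left(m + m\right)}{2} = -3 + \frac{2 m 2 m}{2} = -3 + \frac{4 m^{2}}{2} = -3 + 2 m^{2}$)
$j = 31$ ($j = 7 - -24 = 7 + 24 = 31$)
$\left(3 + M{\left(0 \right)}\right) 4 + j Y{\left(-11,11 \right)} = \left(3 - \left(3 - 2 \cdot 0^{2}\right)\right) 4 + 31 \cdot 12 = \left(3 + \left(-3 + 2 \cdot 0\right)\right) 4 + 372 = \left(3 + \left(-3 + 0\right)\right) 4 + 372 = \left(3 - 3\right) 4 + 372 = 0 \cdot 4 + 372 = 0 + 372 = 372$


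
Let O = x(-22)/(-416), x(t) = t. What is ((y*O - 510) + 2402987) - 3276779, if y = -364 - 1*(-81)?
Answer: -181857929/208 ≈ -8.7432e+5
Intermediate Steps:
y = -283 (y = -364 + 81 = -283)
O = 11/208 (O = -22/(-416) = -22*(-1/416) = 11/208 ≈ 0.052885)
((y*O - 510) + 2402987) - 3276779 = ((-283*11/208 - 510) + 2402987) - 3276779 = ((-3113/208 - 510) + 2402987) - 3276779 = (-109193/208 + 2402987) - 3276779 = 499712103/208 - 3276779 = -181857929/208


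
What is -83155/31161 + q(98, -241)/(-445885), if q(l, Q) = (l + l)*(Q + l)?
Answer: -3291289697/1263111135 ≈ -2.6057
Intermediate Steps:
q(l, Q) = 2*l*(Q + l) (q(l, Q) = (2*l)*(Q + l) = 2*l*(Q + l))
-83155/31161 + q(98, -241)/(-445885) = -83155/31161 + (2*98*(-241 + 98))/(-445885) = -83155*1/31161 + (2*98*(-143))*(-1/445885) = -83155/31161 - 28028*(-1/445885) = -83155/31161 + 2548/40535 = -3291289697/1263111135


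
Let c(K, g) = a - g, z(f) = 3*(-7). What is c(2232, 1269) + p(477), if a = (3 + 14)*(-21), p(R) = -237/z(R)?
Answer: -11303/7 ≈ -1614.7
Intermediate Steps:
z(f) = -21
p(R) = 79/7 (p(R) = -237/(-21) = -237*(-1/21) = 79/7)
a = -357 (a = 17*(-21) = -357)
c(K, g) = -357 - g
c(2232, 1269) + p(477) = (-357 - 1*1269) + 79/7 = (-357 - 1269) + 79/7 = -1626 + 79/7 = -11303/7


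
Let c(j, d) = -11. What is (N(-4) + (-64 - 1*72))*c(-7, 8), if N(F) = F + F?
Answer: 1584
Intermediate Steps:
N(F) = 2*F
(N(-4) + (-64 - 1*72))*c(-7, 8) = (2*(-4) + (-64 - 1*72))*(-11) = (-8 + (-64 - 72))*(-11) = (-8 - 136)*(-11) = -144*(-11) = 1584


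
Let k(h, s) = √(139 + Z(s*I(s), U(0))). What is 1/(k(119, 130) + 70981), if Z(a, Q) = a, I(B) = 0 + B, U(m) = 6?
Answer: 70981/5038285322 - √17039/5038285322 ≈ 1.4062e-5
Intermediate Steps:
I(B) = B
k(h, s) = √(139 + s²) (k(h, s) = √(139 + s*s) = √(139 + s²))
1/(k(119, 130) + 70981) = 1/(√(139 + 130²) + 70981) = 1/(√(139 + 16900) + 70981) = 1/(√17039 + 70981) = 1/(70981 + √17039)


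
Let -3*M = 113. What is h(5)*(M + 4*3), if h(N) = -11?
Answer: 847/3 ≈ 282.33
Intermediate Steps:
M = -113/3 (M = -⅓*113 = -113/3 ≈ -37.667)
h(5)*(M + 4*3) = -11*(-113/3 + 4*3) = -11*(-113/3 + 12) = -11*(-77/3) = 847/3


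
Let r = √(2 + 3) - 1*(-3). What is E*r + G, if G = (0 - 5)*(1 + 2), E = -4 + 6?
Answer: -9 + 2*√5 ≈ -4.5279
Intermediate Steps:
E = 2
r = 3 + √5 (r = √5 + 3 = 3 + √5 ≈ 5.2361)
G = -15 (G = -5*3 = -15)
E*r + G = 2*(3 + √5) - 15 = (6 + 2*√5) - 15 = -9 + 2*√5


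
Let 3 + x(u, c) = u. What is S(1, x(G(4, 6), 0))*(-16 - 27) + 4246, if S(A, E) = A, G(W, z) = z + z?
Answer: 4203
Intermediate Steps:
G(W, z) = 2*z
x(u, c) = -3 + u
S(1, x(G(4, 6), 0))*(-16 - 27) + 4246 = 1*(-16 - 27) + 4246 = 1*(-43) + 4246 = -43 + 4246 = 4203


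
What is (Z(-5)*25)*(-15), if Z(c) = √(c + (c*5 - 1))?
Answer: -375*I*√31 ≈ -2087.9*I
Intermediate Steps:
Z(c) = √(-1 + 6*c) (Z(c) = √(c + (5*c - 1)) = √(c + (-1 + 5*c)) = √(-1 + 6*c))
(Z(-5)*25)*(-15) = (√(-1 + 6*(-5))*25)*(-15) = (√(-1 - 30)*25)*(-15) = (√(-31)*25)*(-15) = ((I*√31)*25)*(-15) = (25*I*√31)*(-15) = -375*I*√31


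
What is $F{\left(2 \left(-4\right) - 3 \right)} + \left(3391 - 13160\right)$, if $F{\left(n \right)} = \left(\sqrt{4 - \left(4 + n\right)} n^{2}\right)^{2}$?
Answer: $151282$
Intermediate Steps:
$F{\left(n \right)} = - n^{5}$ ($F{\left(n \right)} = \left(\sqrt{- n} n^{2}\right)^{2} = \left(n^{2} \sqrt{- n}\right)^{2} = - n^{5}$)
$F{\left(2 \left(-4\right) - 3 \right)} + \left(3391 - 13160\right) = - \left(2 \left(-4\right) - 3\right)^{5} + \left(3391 - 13160\right) = - \left(-8 - 3\right)^{5} - 9769 = - \left(-11\right)^{5} - 9769 = \left(-1\right) \left(-161051\right) - 9769 = 161051 - 9769 = 151282$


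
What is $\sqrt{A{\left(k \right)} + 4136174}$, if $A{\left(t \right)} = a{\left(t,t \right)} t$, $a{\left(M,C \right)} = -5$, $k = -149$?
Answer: $\sqrt{4136919} \approx 2033.9$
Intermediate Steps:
$A{\left(t \right)} = - 5 t$
$\sqrt{A{\left(k \right)} + 4136174} = \sqrt{\left(-5\right) \left(-149\right) + 4136174} = \sqrt{745 + 4136174} = \sqrt{4136919}$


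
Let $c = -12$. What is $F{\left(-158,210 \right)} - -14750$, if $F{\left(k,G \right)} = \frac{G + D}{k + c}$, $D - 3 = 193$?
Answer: $\frac{1253547}{85} \approx 14748.0$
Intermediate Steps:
$D = 196$ ($D = 3 + 193 = 196$)
$F{\left(k,G \right)} = \frac{196 + G}{-12 + k}$ ($F{\left(k,G \right)} = \frac{G + 196}{k - 12} = \frac{196 + G}{-12 + k}$)
$F{\left(-158,210 \right)} - -14750 = \frac{196 + 210}{-12 - 158} - -14750 = \frac{1}{-170} \cdot 406 + 14750 = \left(- \frac{1}{170}\right) 406 + 14750 = - \frac{203}{85} + 14750 = \frac{1253547}{85}$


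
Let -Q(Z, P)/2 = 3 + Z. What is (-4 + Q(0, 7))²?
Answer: 100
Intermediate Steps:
Q(Z, P) = -6 - 2*Z (Q(Z, P) = -2*(3 + Z) = -6 - 2*Z)
(-4 + Q(0, 7))² = (-4 + (-6 - 2*0))² = (-4 + (-6 + 0))² = (-4 - 6)² = (-10)² = 100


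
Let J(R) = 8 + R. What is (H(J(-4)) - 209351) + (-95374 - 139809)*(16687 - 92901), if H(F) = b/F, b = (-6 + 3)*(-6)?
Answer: 35848055631/2 ≈ 1.7924e+10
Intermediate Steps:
b = 18 (b = -3*(-6) = 18)
H(F) = 18/F
(H(J(-4)) - 209351) + (-95374 - 139809)*(16687 - 92901) = (18/(8 - 4) - 209351) + (-95374 - 139809)*(16687 - 92901) = (18/4 - 209351) - 235183*(-76214) = (18*(1/4) - 209351) + 17924237162 = (9/2 - 209351) + 17924237162 = -418693/2 + 17924237162 = 35848055631/2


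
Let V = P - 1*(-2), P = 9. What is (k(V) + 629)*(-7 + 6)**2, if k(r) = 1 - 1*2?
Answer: 628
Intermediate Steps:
V = 11 (V = 9 - 1*(-2) = 9 + 2 = 11)
k(r) = -1 (k(r) = 1 - 2 = -1)
(k(V) + 629)*(-7 + 6)**2 = (-1 + 629)*(-7 + 6)**2 = 628*(-1)**2 = 628*1 = 628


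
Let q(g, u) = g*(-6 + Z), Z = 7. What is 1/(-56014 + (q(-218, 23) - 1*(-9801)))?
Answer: -1/46431 ≈ -2.1537e-5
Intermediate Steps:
q(g, u) = g (q(g, u) = g*(-6 + 7) = g*1 = g)
1/(-56014 + (q(-218, 23) - 1*(-9801))) = 1/(-56014 + (-218 - 1*(-9801))) = 1/(-56014 + (-218 + 9801)) = 1/(-56014 + 9583) = 1/(-46431) = -1/46431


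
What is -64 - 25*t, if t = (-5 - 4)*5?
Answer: 1061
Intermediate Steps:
t = -45 (t = -9*5 = -45)
-64 - 25*t = -64 - 25*(-45) = -64 + 1125 = 1061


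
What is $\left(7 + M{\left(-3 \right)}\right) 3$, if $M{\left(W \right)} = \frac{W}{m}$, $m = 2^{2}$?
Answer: $\frac{75}{4} \approx 18.75$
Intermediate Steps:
$m = 4$
$M{\left(W \right)} = \frac{W}{4}$
$\left(7 + M{\left(-3 \right)}\right) 3 = \left(7 + \frac{1}{4} \left(-3\right)\right) 3 = \left(7 - \frac{3}{4}\right) 3 = \frac{25}{4} \cdot 3 = \frac{75}{4}$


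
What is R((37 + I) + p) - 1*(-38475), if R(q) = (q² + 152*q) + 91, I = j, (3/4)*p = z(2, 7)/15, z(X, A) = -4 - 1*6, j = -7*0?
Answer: 3674071/81 ≈ 45359.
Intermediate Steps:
j = 0
z(X, A) = -10 (z(X, A) = -4 - 6 = -10)
p = -8/9 (p = 4*(-10/15)/3 = 4*(-10*1/15)/3 = (4/3)*(-⅔) = -8/9 ≈ -0.88889)
I = 0
R(q) = 91 + q² + 152*q
R((37 + I) + p) - 1*(-38475) = (91 + ((37 + 0) - 8/9)² + 152*((37 + 0) - 8/9)) - 1*(-38475) = (91 + (37 - 8/9)² + 152*(37 - 8/9)) + 38475 = (91 + (325/9)² + 152*(325/9)) + 38475 = (91 + 105625/81 + 49400/9) + 38475 = 557596/81 + 38475 = 3674071/81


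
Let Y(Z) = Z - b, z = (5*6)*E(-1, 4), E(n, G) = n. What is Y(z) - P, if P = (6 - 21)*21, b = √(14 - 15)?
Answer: 285 - I ≈ 285.0 - 1.0*I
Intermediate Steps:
b = I (b = √(-1) = I ≈ 1.0*I)
z = -30 (z = (5*6)*(-1) = 30*(-1) = -30)
Y(Z) = Z - I
P = -315 (P = -15*21 = -315)
Y(z) - P = (-30 - I) - 1*(-315) = (-30 - I) + 315 = 285 - I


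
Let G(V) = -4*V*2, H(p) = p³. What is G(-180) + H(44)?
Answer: 86624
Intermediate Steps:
G(V) = -8*V
G(-180) + H(44) = -8*(-180) + 44³ = 1440 + 85184 = 86624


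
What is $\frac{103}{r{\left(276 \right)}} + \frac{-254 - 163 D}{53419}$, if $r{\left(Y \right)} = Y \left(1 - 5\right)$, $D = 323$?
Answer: $- \frac{63907069}{58974576} \approx -1.0836$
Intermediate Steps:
$r{\left(Y \right)} = - 4 Y$ ($r{\left(Y \right)} = Y \left(-4\right) = - 4 Y$)
$\frac{103}{r{\left(276 \right)}} + \frac{-254 - 163 D}{53419} = \frac{103}{\left(-4\right) 276} + \frac{-254 - 52649}{53419} = \frac{103}{-1104} + \left(-254 - 52649\right) \frac{1}{53419} = 103 \left(- \frac{1}{1104}\right) - \frac{52903}{53419} = - \frac{103}{1104} - \frac{52903}{53419} = - \frac{63907069}{58974576}$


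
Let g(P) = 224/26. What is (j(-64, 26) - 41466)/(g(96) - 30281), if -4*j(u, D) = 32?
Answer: 539162/393541 ≈ 1.3700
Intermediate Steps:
g(P) = 112/13 (g(P) = 224*(1/26) = 112/13)
j(u, D) = -8 (j(u, D) = -1/4*32 = -8)
(j(-64, 26) - 41466)/(g(96) - 30281) = (-8 - 41466)/(112/13 - 30281) = -41474/(-393541/13) = -41474*(-13/393541) = 539162/393541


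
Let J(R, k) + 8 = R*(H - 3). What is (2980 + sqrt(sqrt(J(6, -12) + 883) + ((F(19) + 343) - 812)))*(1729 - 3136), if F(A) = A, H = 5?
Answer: -4192860 - 1407*I*sqrt(450 - sqrt(887)) ≈ -4.1929e+6 - 28842.0*I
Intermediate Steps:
J(R, k) = -8 + 2*R (J(R, k) = -8 + R*(5 - 3) = -8 + R*2 = -8 + 2*R)
(2980 + sqrt(sqrt(J(6, -12) + 883) + ((F(19) + 343) - 812)))*(1729 - 3136) = (2980 + sqrt(sqrt((-8 + 2*6) + 883) + ((19 + 343) - 812)))*(1729 - 3136) = (2980 + sqrt(sqrt((-8 + 12) + 883) + (362 - 812)))*(-1407) = (2980 + sqrt(sqrt(4 + 883) - 450))*(-1407) = (2980 + sqrt(sqrt(887) - 450))*(-1407) = (2980 + sqrt(-450 + sqrt(887)))*(-1407) = -4192860 - 1407*sqrt(-450 + sqrt(887))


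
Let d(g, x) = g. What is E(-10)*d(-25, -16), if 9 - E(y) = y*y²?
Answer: -25225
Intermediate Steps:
E(y) = 9 - y³ (E(y) = 9 - y*y² = 9 - y³)
E(-10)*d(-25, -16) = (9 - 1*(-10)³)*(-25) = (9 - 1*(-1000))*(-25) = (9 + 1000)*(-25) = 1009*(-25) = -25225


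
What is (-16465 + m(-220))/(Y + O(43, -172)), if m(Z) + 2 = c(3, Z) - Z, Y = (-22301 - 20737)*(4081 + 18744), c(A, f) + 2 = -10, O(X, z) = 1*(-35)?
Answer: 16259/982342385 ≈ 1.6551e-5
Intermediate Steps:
O(X, z) = -35
c(A, f) = -12 (c(A, f) = -2 - 10 = -12)
Y = -982342350 (Y = -43038*22825 = -982342350)
m(Z) = -14 - Z (m(Z) = -2 + (-12 - Z) = -14 - Z)
(-16465 + m(-220))/(Y + O(43, -172)) = (-16465 + (-14 - 1*(-220)))/(-982342350 - 35) = (-16465 + (-14 + 220))/(-982342385) = (-16465 + 206)*(-1/982342385) = -16259*(-1/982342385) = 16259/982342385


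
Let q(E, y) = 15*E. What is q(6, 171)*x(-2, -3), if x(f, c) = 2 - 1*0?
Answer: 180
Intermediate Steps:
x(f, c) = 2 (x(f, c) = 2 + 0 = 2)
q(6, 171)*x(-2, -3) = (15*6)*2 = 90*2 = 180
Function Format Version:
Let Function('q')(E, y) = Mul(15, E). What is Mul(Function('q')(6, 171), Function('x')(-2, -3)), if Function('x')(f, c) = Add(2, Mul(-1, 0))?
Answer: 180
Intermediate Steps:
Function('x')(f, c) = 2 (Function('x')(f, c) = Add(2, 0) = 2)
Mul(Function('q')(6, 171), Function('x')(-2, -3)) = Mul(Mul(15, 6), 2) = Mul(90, 2) = 180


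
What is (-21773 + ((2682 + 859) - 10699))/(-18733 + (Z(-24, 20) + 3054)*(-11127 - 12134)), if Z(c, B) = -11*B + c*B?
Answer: 28931/54775127 ≈ 0.00052818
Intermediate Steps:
Z(c, B) = -11*B + B*c
(-21773 + ((2682 + 859) - 10699))/(-18733 + (Z(-24, 20) + 3054)*(-11127 - 12134)) = (-21773 + ((2682 + 859) - 10699))/(-18733 + (20*(-11 - 24) + 3054)*(-11127 - 12134)) = (-21773 + (3541 - 10699))/(-18733 + (20*(-35) + 3054)*(-23261)) = (-21773 - 7158)/(-18733 + (-700 + 3054)*(-23261)) = -28931/(-18733 + 2354*(-23261)) = -28931/(-18733 - 54756394) = -28931/(-54775127) = -28931*(-1/54775127) = 28931/54775127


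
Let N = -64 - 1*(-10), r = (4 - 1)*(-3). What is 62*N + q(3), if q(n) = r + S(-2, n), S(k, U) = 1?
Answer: -3356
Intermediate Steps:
r = -9 (r = 3*(-3) = -9)
q(n) = -8 (q(n) = -9 + 1 = -8)
N = -54 (N = -64 + 10 = -54)
62*N + q(3) = 62*(-54) - 8 = -3348 - 8 = -3356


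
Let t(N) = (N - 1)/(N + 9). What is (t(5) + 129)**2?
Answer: 819025/49 ≈ 16715.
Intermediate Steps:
t(N) = (-1 + N)/(9 + N)
(t(5) + 129)**2 = ((-1 + 5)/(9 + 5) + 129)**2 = (4/14 + 129)**2 = ((1/14)*4 + 129)**2 = (2/7 + 129)**2 = (905/7)**2 = 819025/49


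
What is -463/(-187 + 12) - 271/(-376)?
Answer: 221513/65800 ≈ 3.3665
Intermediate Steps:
-463/(-187 + 12) - 271/(-376) = -463/(-175) - 271*(-1/376) = -463*(-1/175) + 271/376 = 463/175 + 271/376 = 221513/65800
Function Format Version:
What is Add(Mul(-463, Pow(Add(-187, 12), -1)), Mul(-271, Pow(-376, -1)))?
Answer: Rational(221513, 65800) ≈ 3.3665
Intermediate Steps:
Add(Mul(-463, Pow(Add(-187, 12), -1)), Mul(-271, Pow(-376, -1))) = Add(Mul(-463, Pow(-175, -1)), Mul(-271, Rational(-1, 376))) = Add(Mul(-463, Rational(-1, 175)), Rational(271, 376)) = Add(Rational(463, 175), Rational(271, 376)) = Rational(221513, 65800)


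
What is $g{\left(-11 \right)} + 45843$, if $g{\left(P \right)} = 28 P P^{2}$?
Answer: $8575$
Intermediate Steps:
$g{\left(P \right)} = 28 P^{3}$
$g{\left(-11 \right)} + 45843 = 28 \left(-11\right)^{3} + 45843 = 28 \left(-1331\right) + 45843 = -37268 + 45843 = 8575$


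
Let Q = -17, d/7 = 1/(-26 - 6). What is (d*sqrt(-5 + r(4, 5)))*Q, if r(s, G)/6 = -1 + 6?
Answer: 595/32 ≈ 18.594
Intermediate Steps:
r(s, G) = 30 (r(s, G) = 6*(-1 + 6) = 6*5 = 30)
d = -7/32 (d = 7/(-26 - 6) = 7/(-32) = 7*(-1/32) = -7/32 ≈ -0.21875)
(d*sqrt(-5 + r(4, 5)))*Q = -7*sqrt(-5 + 30)/32*(-17) = -7*sqrt(25)/32*(-17) = -7/32*5*(-17) = -35/32*(-17) = 595/32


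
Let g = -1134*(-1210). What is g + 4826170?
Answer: 6198310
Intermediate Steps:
g = 1372140
g + 4826170 = 1372140 + 4826170 = 6198310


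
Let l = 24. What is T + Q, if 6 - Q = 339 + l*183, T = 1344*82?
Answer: 105483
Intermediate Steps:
T = 110208
Q = -4725 (Q = 6 - (339 + 24*183) = 6 - (339 + 4392) = 6 - 1*4731 = 6 - 4731 = -4725)
T + Q = 110208 - 4725 = 105483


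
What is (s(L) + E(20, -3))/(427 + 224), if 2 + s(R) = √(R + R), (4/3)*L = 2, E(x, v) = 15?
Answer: 13/651 + √3/651 ≈ 0.022630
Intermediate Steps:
L = 3/2 (L = (¾)*2 = 3/2 ≈ 1.5000)
s(R) = -2 + √2*√R (s(R) = -2 + √(R + R) = -2 + √(2*R) = -2 + √2*√R)
(s(L) + E(20, -3))/(427 + 224) = ((-2 + √2*√(3/2)) + 15)/(427 + 224) = ((-2 + √2*(√6/2)) + 15)/651 = ((-2 + √3) + 15)*(1/651) = (13 + √3)*(1/651) = 13/651 + √3/651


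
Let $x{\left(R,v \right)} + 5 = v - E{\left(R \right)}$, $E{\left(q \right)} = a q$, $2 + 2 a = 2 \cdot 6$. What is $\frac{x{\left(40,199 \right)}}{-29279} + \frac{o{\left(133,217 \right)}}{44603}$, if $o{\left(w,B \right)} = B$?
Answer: $\frac{6621161}{1305931237} \approx 0.0050701$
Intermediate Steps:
$a = 5$ ($a = -1 + \frac{2 \cdot 6}{2} = -1 + \frac{1}{2} \cdot 12 = -1 + 6 = 5$)
$E{\left(q \right)} = 5 q$
$x{\left(R,v \right)} = -5 + v - 5 R$ ($x{\left(R,v \right)} = -5 + \left(v - 5 R\right) = -5 - \left(- v + 5 R\right) = -5 + v - 5 R$)
$\frac{x{\left(40,199 \right)}}{-29279} + \frac{o{\left(133,217 \right)}}{44603} = \frac{-5 + 199 - 200}{-29279} + \frac{217}{44603} = \left(-5 + 199 - 200\right) \left(- \frac{1}{29279}\right) + 217 \cdot \frac{1}{44603} = \left(-6\right) \left(- \frac{1}{29279}\right) + \frac{217}{44603} = \frac{6}{29279} + \frac{217}{44603} = \frac{6621161}{1305931237}$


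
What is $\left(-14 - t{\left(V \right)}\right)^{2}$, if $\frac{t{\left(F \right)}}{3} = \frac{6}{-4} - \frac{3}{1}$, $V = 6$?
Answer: $\frac{1}{4} \approx 0.25$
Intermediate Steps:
$t{\left(F \right)} = - \frac{27}{2}$ ($t{\left(F \right)} = 3 \left(\frac{6}{-4} - \frac{3}{1}\right) = 3 \left(6 \left(- \frac{1}{4}\right) - 3\right) = 3 \left(- \frac{3}{2} - 3\right) = 3 \left(- \frac{9}{2}\right) = - \frac{27}{2}$)
$\left(-14 - t{\left(V \right)}\right)^{2} = \left(-14 - - \frac{27}{2}\right)^{2} = \left(-14 + \frac{27}{2}\right)^{2} = \left(- \frac{1}{2}\right)^{2} = \frac{1}{4}$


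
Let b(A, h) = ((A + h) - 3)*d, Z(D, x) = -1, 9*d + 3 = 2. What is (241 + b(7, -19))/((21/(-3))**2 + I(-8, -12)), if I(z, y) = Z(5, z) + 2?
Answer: 364/75 ≈ 4.8533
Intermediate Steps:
d = -1/9 (d = -1/3 + (1/9)*2 = -1/3 + 2/9 = -1/9 ≈ -0.11111)
I(z, y) = 1 (I(z, y) = -1 + 2 = 1)
b(A, h) = 1/3 - A/9 - h/9 (b(A, h) = ((A + h) - 3)*(-1/9) = (-3 + A + h)*(-1/9) = 1/3 - A/9 - h/9)
(241 + b(7, -19))/((21/(-3))**2 + I(-8, -12)) = (241 + (1/3 - 1/9*7 - 1/9*(-19)))/((21/(-3))**2 + 1) = (241 + (1/3 - 7/9 + 19/9))/((21*(-1/3))**2 + 1) = (241 + 5/3)/((-7)**2 + 1) = 728/(3*(49 + 1)) = (728/3)/50 = (728/3)*(1/50) = 364/75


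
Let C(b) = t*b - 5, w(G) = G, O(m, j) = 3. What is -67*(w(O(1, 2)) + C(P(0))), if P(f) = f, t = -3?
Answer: 134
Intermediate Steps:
C(b) = -5 - 3*b (C(b) = -3*b - 5 = -5 - 3*b)
-67*(w(O(1, 2)) + C(P(0))) = -67*(3 + (-5 - 3*0)) = -67*(3 + (-5 + 0)) = -67*(3 - 5) = -67*(-2) = 134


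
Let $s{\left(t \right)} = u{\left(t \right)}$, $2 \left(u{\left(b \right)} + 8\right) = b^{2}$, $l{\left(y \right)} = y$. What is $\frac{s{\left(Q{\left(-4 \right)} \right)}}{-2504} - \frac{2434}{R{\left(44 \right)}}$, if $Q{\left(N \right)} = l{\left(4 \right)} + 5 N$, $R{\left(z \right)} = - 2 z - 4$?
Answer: $\frac{380231}{14398} \approx 26.409$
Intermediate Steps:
$R{\left(z \right)} = -4 - 2 z$
$u{\left(b \right)} = -8 + \frac{b^{2}}{2}$
$Q{\left(N \right)} = 4 + 5 N$
$s{\left(t \right)} = -8 + \frac{t^{2}}{2}$
$\frac{s{\left(Q{\left(-4 \right)} \right)}}{-2504} - \frac{2434}{R{\left(44 \right)}} = \frac{-8 + \frac{\left(4 + 5 \left(-4\right)\right)^{2}}{2}}{-2504} - \frac{2434}{-4 - 88} = \left(-8 + \frac{\left(4 - 20\right)^{2}}{2}\right) \left(- \frac{1}{2504}\right) - \frac{2434}{-4 - 88} = \left(-8 + \frac{\left(-16\right)^{2}}{2}\right) \left(- \frac{1}{2504}\right) - \frac{2434}{-92} = \left(-8 + \frac{1}{2} \cdot 256\right) \left(- \frac{1}{2504}\right) - - \frac{1217}{46} = \left(-8 + 128\right) \left(- \frac{1}{2504}\right) + \frac{1217}{46} = 120 \left(- \frac{1}{2504}\right) + \frac{1217}{46} = - \frac{15}{313} + \frac{1217}{46} = \frac{380231}{14398}$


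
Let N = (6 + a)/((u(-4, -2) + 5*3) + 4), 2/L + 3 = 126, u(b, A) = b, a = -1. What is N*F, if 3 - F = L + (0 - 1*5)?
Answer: 982/369 ≈ 2.6612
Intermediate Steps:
L = 2/123 (L = 2/(-3 + 126) = 2/123 ≈ 0.016260)
F = 982/123 (F = 3 - (2/123 + (0 - 1*5)) = 3 - (2/123 + (0 - 5)) = 3 - (2/123 - 5) = 3 - 1*(-613/123) = 3 + 613/123 = 982/123 ≈ 7.9837)
N = 1/3 (N = (6 - 1)/((-4 + 5*3) + 4) = 5/((-4 + 15) + 4) = 5/(11 + 4) = 5/15 = 5*(1/15) = 1/3 ≈ 0.33333)
N*F = (1/3)*(982/123) = 982/369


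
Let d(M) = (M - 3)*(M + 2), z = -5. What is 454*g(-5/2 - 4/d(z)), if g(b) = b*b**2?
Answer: -232448/27 ≈ -8609.2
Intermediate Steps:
d(M) = (-3 + M)*(2 + M)
g(b) = b**3
454*g(-5/2 - 4/d(z)) = 454*(-5/2 - 4/(-6 + (-5)**2 - 1*(-5)))**3 = 454*(-5*1/2 - 4/(-6 + 25 + 5))**3 = 454*(-5/2 - 4/24)**3 = 454*(-5/2 - 4*1/24)**3 = 454*(-5/2 - 1/6)**3 = 454*(-8/3)**3 = 454*(-512/27) = -232448/27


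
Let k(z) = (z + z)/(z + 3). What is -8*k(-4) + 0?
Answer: -64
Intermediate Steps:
k(z) = 2*z/(3 + z) (k(z) = (2*z)/(3 + z) = 2*z/(3 + z))
-8*k(-4) + 0 = -16*(-4)/(3 - 4) + 0 = -16*(-4)/(-1) + 0 = -16*(-4)*(-1) + 0 = -8*8 + 0 = -64 + 0 = -64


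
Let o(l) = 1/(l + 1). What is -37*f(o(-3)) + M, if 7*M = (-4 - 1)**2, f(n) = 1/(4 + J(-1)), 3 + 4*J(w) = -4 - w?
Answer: -393/35 ≈ -11.229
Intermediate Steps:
J(w) = -7/4 - w/4 (J(w) = -3/4 + (-4 - w)/4 = -3/4 + (-1 - w/4) = -7/4 - w/4)
o(l) = 1/(1 + l)
f(n) = 2/5 (f(n) = 1/(4 + (-7/4 - 1/4*(-1))) = 1/(4 + (-7/4 + 1/4)) = 1/(4 - 3/2) = 1/(5/2) = 2/5)
M = 25/7 (M = (-4 - 1)**2/7 = (1/7)*(-5)**2 = (1/7)*25 = 25/7 ≈ 3.5714)
-37*f(o(-3)) + M = -37*2/5 + 25/7 = -74/5 + 25/7 = -393/35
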